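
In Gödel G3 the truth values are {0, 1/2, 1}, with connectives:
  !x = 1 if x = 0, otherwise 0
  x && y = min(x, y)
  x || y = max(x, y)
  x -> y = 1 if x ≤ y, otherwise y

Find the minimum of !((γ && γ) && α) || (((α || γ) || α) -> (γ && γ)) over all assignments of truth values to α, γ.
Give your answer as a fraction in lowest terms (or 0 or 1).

Take α = 1, γ = 1/2:
γ && γ = 1/2 && 1/2 = 1/2
(γ && γ) && α = 1/2 && 1 = 1/2
!((γ && γ) && α) = !1/2 = 0
α || γ = 1 || 1/2 = 1
(α || γ) || α = 1 || 1 = 1
γ && γ = 1/2 && 1/2 = 1/2
((α || γ) || α) -> (γ && γ) = 1 -> 1/2 = 1/2
!((γ && γ) && α) || (((α || γ) || α) -> (γ && γ)) = 0 || 1/2 = 1/2
No assignment yields a value below 1/2, so this is the minimum.

1/2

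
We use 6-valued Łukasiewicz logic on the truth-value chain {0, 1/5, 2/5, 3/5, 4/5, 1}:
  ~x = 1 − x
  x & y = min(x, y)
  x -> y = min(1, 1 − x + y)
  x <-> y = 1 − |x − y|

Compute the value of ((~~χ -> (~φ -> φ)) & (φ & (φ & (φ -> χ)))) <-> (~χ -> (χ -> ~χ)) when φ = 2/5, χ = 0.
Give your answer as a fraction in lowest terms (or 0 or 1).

2/5

~χ = ~0 = 1
~~χ = ~1 = 0
~φ = ~2/5 = 3/5
~φ -> φ = 3/5 -> 2/5 = 4/5
~~χ -> (~φ -> φ) = 0 -> 4/5 = 1
φ -> χ = 2/5 -> 0 = 3/5
φ & (φ -> χ) = 2/5 & 3/5 = 2/5
φ & (φ & (φ -> χ)) = 2/5 & 2/5 = 2/5
(~~χ -> (~φ -> φ)) & (φ & (φ & (φ -> χ))) = 1 & 2/5 = 2/5
~χ = ~0 = 1
~χ = ~0 = 1
χ -> ~χ = 0 -> 1 = 1
~χ -> (χ -> ~χ) = 1 -> 1 = 1
((~~χ -> (~φ -> φ)) & (φ & (φ & (φ -> χ)))) <-> (~χ -> (χ -> ~χ)) = 2/5 <-> 1 = 2/5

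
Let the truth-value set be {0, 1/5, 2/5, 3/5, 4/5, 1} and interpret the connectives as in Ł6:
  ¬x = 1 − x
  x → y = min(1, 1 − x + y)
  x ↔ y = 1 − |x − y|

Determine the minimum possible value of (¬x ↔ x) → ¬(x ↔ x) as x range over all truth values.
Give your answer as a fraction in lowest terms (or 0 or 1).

Take x = 2/5:
¬x = ¬2/5 = 3/5
¬x ↔ x = 3/5 ↔ 2/5 = 4/5
x ↔ x = 2/5 ↔ 2/5 = 1
¬(x ↔ x) = ¬1 = 0
(¬x ↔ x) → ¬(x ↔ x) = 4/5 → 0 = 1/5
No assignment yields a value below 1/5, so this is the minimum.

1/5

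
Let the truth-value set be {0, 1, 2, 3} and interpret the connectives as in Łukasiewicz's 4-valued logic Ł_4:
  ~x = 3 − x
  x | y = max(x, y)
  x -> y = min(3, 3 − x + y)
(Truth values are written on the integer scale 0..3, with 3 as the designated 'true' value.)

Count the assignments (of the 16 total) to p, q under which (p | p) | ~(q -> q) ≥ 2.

p = 0, q = 0 ↦ 0  <
p = 0, q = 1 ↦ 0  <
p = 0, q = 2 ↦ 0  <
p = 0, q = 3 ↦ 0  <
p = 1, q = 0 ↦ 1  <
p = 1, q = 1 ↦ 1  <
p = 1, q = 2 ↦ 1  <
p = 1, q = 3 ↦ 1  <
p = 2, q = 0 ↦ 2  ≥
p = 2, q = 1 ↦ 2  ≥
p = 2, q = 2 ↦ 2  ≥
p = 2, q = 3 ↦ 2  ≥
p = 3, q = 0 ↦ 3  ≥
p = 3, q = 1 ↦ 3  ≥
p = 3, q = 2 ↦ 3  ≥
p = 3, q = 3 ↦ 3  ≥
So 8 of the 16 assignments meet the threshold.

8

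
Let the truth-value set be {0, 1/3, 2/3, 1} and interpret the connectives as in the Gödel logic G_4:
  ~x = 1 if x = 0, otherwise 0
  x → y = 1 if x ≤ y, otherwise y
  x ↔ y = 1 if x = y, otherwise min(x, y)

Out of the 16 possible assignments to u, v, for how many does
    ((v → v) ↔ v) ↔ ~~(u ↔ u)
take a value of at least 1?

u = 0, v = 0 ↦ 0  <
u = 0, v = 1/3 ↦ 1/3  <
u = 0, v = 2/3 ↦ 2/3  <
u = 0, v = 1 ↦ 1  ≥
u = 1/3, v = 0 ↦ 0  <
u = 1/3, v = 1/3 ↦ 1/3  <
u = 1/3, v = 2/3 ↦ 2/3  <
u = 1/3, v = 1 ↦ 1  ≥
u = 2/3, v = 0 ↦ 0  <
u = 2/3, v = 1/3 ↦ 1/3  <
u = 2/3, v = 2/3 ↦ 2/3  <
u = 2/3, v = 1 ↦ 1  ≥
u = 1, v = 0 ↦ 0  <
u = 1, v = 1/3 ↦ 1/3  <
u = 1, v = 2/3 ↦ 2/3  <
u = 1, v = 1 ↦ 1  ≥
So 4 of the 16 assignments meet the threshold.

4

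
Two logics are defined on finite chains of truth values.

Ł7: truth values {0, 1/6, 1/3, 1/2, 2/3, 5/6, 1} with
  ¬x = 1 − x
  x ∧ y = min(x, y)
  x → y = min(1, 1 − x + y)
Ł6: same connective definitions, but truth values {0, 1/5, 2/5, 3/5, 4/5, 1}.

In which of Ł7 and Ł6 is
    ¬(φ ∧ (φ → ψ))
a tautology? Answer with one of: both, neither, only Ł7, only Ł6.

In Ł7: at φ = 1/6, ψ = 0 the value is 5/6 — not a tautology.
In Ł6: at φ = 1/5, ψ = 0 the value is 4/5 — not a tautology.

neither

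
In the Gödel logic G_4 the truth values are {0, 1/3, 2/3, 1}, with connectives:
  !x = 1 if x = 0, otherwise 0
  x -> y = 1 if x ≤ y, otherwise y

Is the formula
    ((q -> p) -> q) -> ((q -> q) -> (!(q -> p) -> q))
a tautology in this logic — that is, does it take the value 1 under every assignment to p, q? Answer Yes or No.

No

Counterexample: take p = 0, q = 1/3.
q -> p = 1/3 -> 0 = 0
(q -> p) -> q = 0 -> 1/3 = 1
q -> q = 1/3 -> 1/3 = 1
q -> p = 1/3 -> 0 = 0
!(q -> p) = !0 = 1
!(q -> p) -> q = 1 -> 1/3 = 1/3
(q -> q) -> (!(q -> p) -> q) = 1 -> 1/3 = 1/3
((q -> p) -> q) -> ((q -> q) -> (!(q -> p) -> q)) = 1 -> 1/3 = 1/3
This gives 1/3 ≠ 1.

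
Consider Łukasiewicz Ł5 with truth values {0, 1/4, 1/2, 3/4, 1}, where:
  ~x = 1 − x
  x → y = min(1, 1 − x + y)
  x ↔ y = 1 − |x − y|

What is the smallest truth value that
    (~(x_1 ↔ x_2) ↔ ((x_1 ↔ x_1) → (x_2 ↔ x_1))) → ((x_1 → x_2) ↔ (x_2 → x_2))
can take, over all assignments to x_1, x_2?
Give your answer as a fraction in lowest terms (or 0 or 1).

1/2

Take x_1 = 1/2, x_2 = 0:
x_1 ↔ x_2 = 1/2 ↔ 0 = 1/2
~(x_1 ↔ x_2) = ~1/2 = 1/2
x_1 ↔ x_1 = 1/2 ↔ 1/2 = 1
x_2 ↔ x_1 = 0 ↔ 1/2 = 1/2
(x_1 ↔ x_1) → (x_2 ↔ x_1) = 1 → 1/2 = 1/2
~(x_1 ↔ x_2) ↔ ((x_1 ↔ x_1) → (x_2 ↔ x_1)) = 1/2 ↔ 1/2 = 1
x_1 → x_2 = 1/2 → 0 = 1/2
x_2 → x_2 = 0 → 0 = 1
(x_1 → x_2) ↔ (x_2 → x_2) = 1/2 ↔ 1 = 1/2
(~(x_1 ↔ x_2) ↔ ((x_1 ↔ x_1) → (x_2 ↔ x_1))) → ((x_1 → x_2) ↔ (x_2 → x_2)) = 1 → 1/2 = 1/2
No assignment yields a value below 1/2, so this is the minimum.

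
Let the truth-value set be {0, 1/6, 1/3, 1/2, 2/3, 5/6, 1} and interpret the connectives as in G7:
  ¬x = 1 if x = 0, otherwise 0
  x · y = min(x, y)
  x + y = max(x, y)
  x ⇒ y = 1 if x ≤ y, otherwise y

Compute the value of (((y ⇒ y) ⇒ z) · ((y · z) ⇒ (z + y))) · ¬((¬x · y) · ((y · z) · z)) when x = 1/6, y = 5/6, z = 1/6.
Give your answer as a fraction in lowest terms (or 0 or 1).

1/6

y ⇒ y = 5/6 ⇒ 5/6 = 1
(y ⇒ y) ⇒ z = 1 ⇒ 1/6 = 1/6
y · z = 5/6 · 1/6 = 1/6
z + y = 1/6 + 5/6 = 5/6
(y · z) ⇒ (z + y) = 1/6 ⇒ 5/6 = 1
((y ⇒ y) ⇒ z) · ((y · z) ⇒ (z + y)) = 1/6 · 1 = 1/6
¬x = ¬1/6 = 0
¬x · y = 0 · 5/6 = 0
y · z = 5/6 · 1/6 = 1/6
(y · z) · z = 1/6 · 1/6 = 1/6
(¬x · y) · ((y · z) · z) = 0 · 1/6 = 0
¬((¬x · y) · ((y · z) · z)) = ¬0 = 1
(((y ⇒ y) ⇒ z) · ((y · z) ⇒ (z + y))) · ¬((¬x · y) · ((y · z) · z)) = 1/6 · 1 = 1/6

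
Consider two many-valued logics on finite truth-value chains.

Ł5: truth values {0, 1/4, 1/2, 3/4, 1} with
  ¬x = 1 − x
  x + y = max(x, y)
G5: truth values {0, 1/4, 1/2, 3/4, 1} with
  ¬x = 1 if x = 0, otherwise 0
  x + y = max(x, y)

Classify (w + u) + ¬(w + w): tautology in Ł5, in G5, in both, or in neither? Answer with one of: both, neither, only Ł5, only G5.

neither

In Ł5: at u = 0, w = 1/4 the value is 3/4 — not a tautology.
In G5: at u = 0, w = 1/4 the value is 1/4 — not a tautology.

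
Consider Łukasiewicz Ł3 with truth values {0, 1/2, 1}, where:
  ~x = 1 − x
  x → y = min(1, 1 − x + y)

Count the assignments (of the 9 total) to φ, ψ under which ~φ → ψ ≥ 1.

φ = 0, ψ = 0 ↦ 0  <
φ = 0, ψ = 1/2 ↦ 1/2  <
φ = 0, ψ = 1 ↦ 1  ≥
φ = 1/2, ψ = 0 ↦ 1/2  <
φ = 1/2, ψ = 1/2 ↦ 1  ≥
φ = 1/2, ψ = 1 ↦ 1  ≥
φ = 1, ψ = 0 ↦ 1  ≥
φ = 1, ψ = 1/2 ↦ 1  ≥
φ = 1, ψ = 1 ↦ 1  ≥
So 6 of the 9 assignments meet the threshold.

6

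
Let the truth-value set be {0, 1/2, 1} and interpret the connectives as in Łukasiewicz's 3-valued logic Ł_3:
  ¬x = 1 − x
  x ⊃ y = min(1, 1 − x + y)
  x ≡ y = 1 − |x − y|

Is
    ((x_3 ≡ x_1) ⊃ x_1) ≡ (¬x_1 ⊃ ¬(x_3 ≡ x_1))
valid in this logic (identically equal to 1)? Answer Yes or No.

x_1 = 0, x_3 = 0 ↦ 1
x_1 = 0, x_3 = 1/2 ↦ 1
x_1 = 0, x_3 = 1 ↦ 1
x_1 = 1/2, x_3 = 0 ↦ 1
x_1 = 1/2, x_3 = 1/2 ↦ 1
x_1 = 1/2, x_3 = 1 ↦ 1
x_1 = 1, x_3 = 0 ↦ 1
x_1 = 1, x_3 = 1/2 ↦ 1
x_1 = 1, x_3 = 1 ↦ 1
Every assignment gives a value ≥ 1.

Yes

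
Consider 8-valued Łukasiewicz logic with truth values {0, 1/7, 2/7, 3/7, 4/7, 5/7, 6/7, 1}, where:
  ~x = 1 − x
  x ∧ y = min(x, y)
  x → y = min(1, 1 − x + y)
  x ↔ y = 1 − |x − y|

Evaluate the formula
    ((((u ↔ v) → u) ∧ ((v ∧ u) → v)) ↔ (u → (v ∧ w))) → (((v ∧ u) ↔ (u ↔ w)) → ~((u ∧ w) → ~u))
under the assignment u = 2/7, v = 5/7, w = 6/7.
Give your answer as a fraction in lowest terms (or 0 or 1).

3/7

u ↔ v = 2/7 ↔ 5/7 = 4/7
(u ↔ v) → u = 4/7 → 2/7 = 5/7
v ∧ u = 5/7 ∧ 2/7 = 2/7
(v ∧ u) → v = 2/7 → 5/7 = 1
((u ↔ v) → u) ∧ ((v ∧ u) → v) = 5/7 ∧ 1 = 5/7
v ∧ w = 5/7 ∧ 6/7 = 5/7
u → (v ∧ w) = 2/7 → 5/7 = 1
(((u ↔ v) → u) ∧ ((v ∧ u) → v)) ↔ (u → (v ∧ w)) = 5/7 ↔ 1 = 5/7
v ∧ u = 5/7 ∧ 2/7 = 2/7
u ↔ w = 2/7 ↔ 6/7 = 3/7
(v ∧ u) ↔ (u ↔ w) = 2/7 ↔ 3/7 = 6/7
u ∧ w = 2/7 ∧ 6/7 = 2/7
~u = ~2/7 = 5/7
(u ∧ w) → ~u = 2/7 → 5/7 = 1
~((u ∧ w) → ~u) = ~1 = 0
((v ∧ u) ↔ (u ↔ w)) → ~((u ∧ w) → ~u) = 6/7 → 0 = 1/7
((((u ↔ v) → u) ∧ ((v ∧ u) → v)) ↔ (u → (v ∧ w))) → (((v ∧ u) ↔ (u ↔ w)) → ~((u ∧ w) → ~u)) = 5/7 → 1/7 = 3/7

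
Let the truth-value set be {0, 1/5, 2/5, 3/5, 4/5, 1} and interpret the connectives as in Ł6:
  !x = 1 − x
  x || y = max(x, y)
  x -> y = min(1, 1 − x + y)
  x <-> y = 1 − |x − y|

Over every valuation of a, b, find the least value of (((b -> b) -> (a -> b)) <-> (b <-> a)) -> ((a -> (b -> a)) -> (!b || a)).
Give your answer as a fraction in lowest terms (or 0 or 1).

3/5

Take a = 2/5, b = 2/5:
b -> b = 2/5 -> 2/5 = 1
a -> b = 2/5 -> 2/5 = 1
(b -> b) -> (a -> b) = 1 -> 1 = 1
b <-> a = 2/5 <-> 2/5 = 1
((b -> b) -> (a -> b)) <-> (b <-> a) = 1 <-> 1 = 1
b -> a = 2/5 -> 2/5 = 1
a -> (b -> a) = 2/5 -> 1 = 1
!b = !2/5 = 3/5
!b || a = 3/5 || 2/5 = 3/5
(a -> (b -> a)) -> (!b || a) = 1 -> 3/5 = 3/5
(((b -> b) -> (a -> b)) <-> (b <-> a)) -> ((a -> (b -> a)) -> (!b || a)) = 1 -> 3/5 = 3/5
No assignment yields a value below 3/5, so this is the minimum.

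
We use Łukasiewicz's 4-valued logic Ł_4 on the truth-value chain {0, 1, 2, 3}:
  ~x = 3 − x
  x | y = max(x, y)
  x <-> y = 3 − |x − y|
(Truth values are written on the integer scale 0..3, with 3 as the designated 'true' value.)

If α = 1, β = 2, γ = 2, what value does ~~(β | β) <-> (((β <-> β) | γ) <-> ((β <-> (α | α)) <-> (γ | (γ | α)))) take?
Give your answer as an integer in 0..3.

2

β | β = 2 | 2 = 2
~(β | β) = ~2 = 1
~~(β | β) = ~1 = 2
β <-> β = 2 <-> 2 = 3
(β <-> β) | γ = 3 | 2 = 3
α | α = 1 | 1 = 1
β <-> (α | α) = 2 <-> 1 = 2
γ | α = 2 | 1 = 2
γ | (γ | α) = 2 | 2 = 2
(β <-> (α | α)) <-> (γ | (γ | α)) = 2 <-> 2 = 3
((β <-> β) | γ) <-> ((β <-> (α | α)) <-> (γ | (γ | α))) = 3 <-> 3 = 3
~~(β | β) <-> (((β <-> β) | γ) <-> ((β <-> (α | α)) <-> (γ | (γ | α)))) = 2 <-> 3 = 2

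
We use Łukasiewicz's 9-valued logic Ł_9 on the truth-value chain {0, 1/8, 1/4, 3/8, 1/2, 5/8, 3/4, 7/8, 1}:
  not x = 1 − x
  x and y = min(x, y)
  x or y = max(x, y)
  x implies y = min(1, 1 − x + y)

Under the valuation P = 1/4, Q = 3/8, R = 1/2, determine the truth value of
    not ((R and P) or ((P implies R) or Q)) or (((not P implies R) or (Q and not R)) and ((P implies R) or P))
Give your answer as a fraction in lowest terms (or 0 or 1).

R and P = 1/2 and 1/4 = 1/4
P implies R = 1/4 implies 1/2 = 1
(P implies R) or Q = 1 or 3/8 = 1
(R and P) or ((P implies R) or Q) = 1/4 or 1 = 1
not ((R and P) or ((P implies R) or Q)) = not 1 = 0
not P = not 1/4 = 3/4
not P implies R = 3/4 implies 1/2 = 3/4
not R = not 1/2 = 1/2
Q and not R = 3/8 and 1/2 = 3/8
(not P implies R) or (Q and not R) = 3/4 or 3/8 = 3/4
P implies R = 1/4 implies 1/2 = 1
(P implies R) or P = 1 or 1/4 = 1
((not P implies R) or (Q and not R)) and ((P implies R) or P) = 3/4 and 1 = 3/4
not ((R and P) or ((P implies R) or Q)) or (((not P implies R) or (Q and not R)) and ((P implies R) or P)) = 0 or 3/4 = 3/4

3/4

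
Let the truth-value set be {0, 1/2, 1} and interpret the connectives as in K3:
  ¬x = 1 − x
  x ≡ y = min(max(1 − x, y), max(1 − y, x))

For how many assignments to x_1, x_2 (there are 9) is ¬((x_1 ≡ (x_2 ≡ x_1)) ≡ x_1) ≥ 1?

x_1 = 0, x_2 = 0 ↦ 0  <
x_1 = 0, x_2 = 1/2 ↦ 1/2  <
x_1 = 0, x_2 = 1 ↦ 1  ≥
x_1 = 1/2, x_2 = 0 ↦ 1/2  <
x_1 = 1/2, x_2 = 1/2 ↦ 1/2  <
x_1 = 1/2, x_2 = 1 ↦ 1/2  <
x_1 = 1, x_2 = 0 ↦ 1  ≥
x_1 = 1, x_2 = 1/2 ↦ 1/2  <
x_1 = 1, x_2 = 1 ↦ 0  <
So 2 of the 9 assignments meet the threshold.

2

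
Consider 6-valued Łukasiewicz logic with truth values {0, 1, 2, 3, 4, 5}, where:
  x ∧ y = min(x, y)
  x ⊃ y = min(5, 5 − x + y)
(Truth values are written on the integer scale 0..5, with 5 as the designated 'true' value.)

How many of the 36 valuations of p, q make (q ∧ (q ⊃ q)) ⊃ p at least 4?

26

value 5: 21 assignments (counts)
value 4: 5 assignments (counts)
value 3: 4 assignments
value 2: 3 assignments
value 1: 2 assignments
value 0: 1 assignment
So 26 of the 36 assignments meet the threshold.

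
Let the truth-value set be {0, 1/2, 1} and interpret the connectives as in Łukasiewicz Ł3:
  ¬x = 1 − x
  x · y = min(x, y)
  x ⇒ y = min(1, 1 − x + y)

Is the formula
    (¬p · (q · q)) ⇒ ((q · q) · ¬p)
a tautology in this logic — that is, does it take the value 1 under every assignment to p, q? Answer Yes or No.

p = 0, q = 0 ↦ 1
p = 0, q = 1/2 ↦ 1
p = 0, q = 1 ↦ 1
p = 1/2, q = 0 ↦ 1
p = 1/2, q = 1/2 ↦ 1
p = 1/2, q = 1 ↦ 1
p = 1, q = 0 ↦ 1
p = 1, q = 1/2 ↦ 1
p = 1, q = 1 ↦ 1
Every assignment gives a value ≥ 1.

Yes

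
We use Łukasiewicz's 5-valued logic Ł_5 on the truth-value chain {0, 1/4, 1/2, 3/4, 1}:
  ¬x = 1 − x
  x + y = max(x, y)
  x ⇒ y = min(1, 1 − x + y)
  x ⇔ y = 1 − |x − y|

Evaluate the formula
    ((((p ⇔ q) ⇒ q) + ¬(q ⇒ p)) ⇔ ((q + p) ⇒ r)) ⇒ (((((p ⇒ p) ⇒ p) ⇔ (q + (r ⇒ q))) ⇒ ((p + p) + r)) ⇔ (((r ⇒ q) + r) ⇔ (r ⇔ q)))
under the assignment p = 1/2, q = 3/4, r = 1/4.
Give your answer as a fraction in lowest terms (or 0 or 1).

1

p ⇔ q = 1/2 ⇔ 3/4 = 3/4
(p ⇔ q) ⇒ q = 3/4 ⇒ 3/4 = 1
q ⇒ p = 3/4 ⇒ 1/2 = 3/4
¬(q ⇒ p) = ¬3/4 = 1/4
((p ⇔ q) ⇒ q) + ¬(q ⇒ p) = 1 + 1/4 = 1
q + p = 3/4 + 1/2 = 3/4
(q + p) ⇒ r = 3/4 ⇒ 1/4 = 1/2
(((p ⇔ q) ⇒ q) + ¬(q ⇒ p)) ⇔ ((q + p) ⇒ r) = 1 ⇔ 1/2 = 1/2
p ⇒ p = 1/2 ⇒ 1/2 = 1
(p ⇒ p) ⇒ p = 1 ⇒ 1/2 = 1/2
r ⇒ q = 1/4 ⇒ 3/4 = 1
q + (r ⇒ q) = 3/4 + 1 = 1
((p ⇒ p) ⇒ p) ⇔ (q + (r ⇒ q)) = 1/2 ⇔ 1 = 1/2
p + p = 1/2 + 1/2 = 1/2
(p + p) + r = 1/2 + 1/4 = 1/2
(((p ⇒ p) ⇒ p) ⇔ (q + (r ⇒ q))) ⇒ ((p + p) + r) = 1/2 ⇒ 1/2 = 1
r ⇒ q = 1/4 ⇒ 3/4 = 1
(r ⇒ q) + r = 1 + 1/4 = 1
r ⇔ q = 1/4 ⇔ 3/4 = 1/2
((r ⇒ q) + r) ⇔ (r ⇔ q) = 1 ⇔ 1/2 = 1/2
((((p ⇒ p) ⇒ p) ⇔ (q + (r ⇒ q))) ⇒ ((p + p) + r)) ⇔ (((r ⇒ q) + r) ⇔ (r ⇔ q)) = 1 ⇔ 1/2 = 1/2
((((p ⇔ q) ⇒ q) + ¬(q ⇒ p)) ⇔ ((q + p) ⇒ r)) ⇒ (((((p ⇒ p) ⇒ p) ⇔ (q + (r ⇒ q))) ⇒ ((p + p) + r)) ⇔ (((r ⇒ q) + r) ⇔ (r ⇔ q))) = 1/2 ⇒ 1/2 = 1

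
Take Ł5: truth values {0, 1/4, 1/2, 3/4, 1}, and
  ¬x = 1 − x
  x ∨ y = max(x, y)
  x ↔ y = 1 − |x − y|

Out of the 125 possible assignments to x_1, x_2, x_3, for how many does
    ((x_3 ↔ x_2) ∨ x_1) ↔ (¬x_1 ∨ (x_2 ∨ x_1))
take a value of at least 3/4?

100

value 1: 65 assignments (counts)
value 3/4: 35 assignments (counts)
value 1/2: 17 assignments
value 1/4: 6 assignments
value 0: 2 assignments
So 100 of the 125 assignments meet the threshold.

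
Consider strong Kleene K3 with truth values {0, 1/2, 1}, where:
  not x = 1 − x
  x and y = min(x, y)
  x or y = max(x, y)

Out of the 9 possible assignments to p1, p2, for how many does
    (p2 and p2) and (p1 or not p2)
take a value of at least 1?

1

p1 = 0, p2 = 0 ↦ 0  <
p1 = 0, p2 = 1/2 ↦ 1/2  <
p1 = 0, p2 = 1 ↦ 0  <
p1 = 1/2, p2 = 0 ↦ 0  <
p1 = 1/2, p2 = 1/2 ↦ 1/2  <
p1 = 1/2, p2 = 1 ↦ 1/2  <
p1 = 1, p2 = 0 ↦ 0  <
p1 = 1, p2 = 1/2 ↦ 1/2  <
p1 = 1, p2 = 1 ↦ 1  ≥
So 1 of the 9 assignments meets the threshold.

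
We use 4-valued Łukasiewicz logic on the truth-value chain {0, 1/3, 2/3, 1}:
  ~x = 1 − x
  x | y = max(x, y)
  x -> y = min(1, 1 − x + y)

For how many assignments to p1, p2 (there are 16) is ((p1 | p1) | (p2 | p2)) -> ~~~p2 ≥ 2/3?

11

p1 = 0, p2 = 0 ↦ 1  ≥
p1 = 0, p2 = 1/3 ↦ 1  ≥
p1 = 0, p2 = 2/3 ↦ 2/3  ≥
p1 = 0, p2 = 1 ↦ 0  <
p1 = 1/3, p2 = 0 ↦ 1  ≥
p1 = 1/3, p2 = 1/3 ↦ 1  ≥
p1 = 1/3, p2 = 2/3 ↦ 2/3  ≥
p1 = 1/3, p2 = 1 ↦ 0  <
p1 = 2/3, p2 = 0 ↦ 1  ≥
p1 = 2/3, p2 = 1/3 ↦ 1  ≥
p1 = 2/3, p2 = 2/3 ↦ 2/3  ≥
p1 = 2/3, p2 = 1 ↦ 0  <
p1 = 1, p2 = 0 ↦ 1  ≥
p1 = 1, p2 = 1/3 ↦ 2/3  ≥
p1 = 1, p2 = 2/3 ↦ 1/3  <
p1 = 1, p2 = 1 ↦ 0  <
So 11 of the 16 assignments meet the threshold.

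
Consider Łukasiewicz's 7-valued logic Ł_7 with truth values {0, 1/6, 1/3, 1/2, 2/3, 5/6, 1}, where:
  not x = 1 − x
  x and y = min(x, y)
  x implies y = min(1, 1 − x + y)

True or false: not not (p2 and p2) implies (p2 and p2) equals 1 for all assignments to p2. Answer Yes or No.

Yes

p2 = 0 ↦ 1
p2 = 1/6 ↦ 1
p2 = 1/3 ↦ 1
p2 = 1/2 ↦ 1
p2 = 2/3 ↦ 1
p2 = 5/6 ↦ 1
p2 = 1 ↦ 1
Every assignment gives a value ≥ 1.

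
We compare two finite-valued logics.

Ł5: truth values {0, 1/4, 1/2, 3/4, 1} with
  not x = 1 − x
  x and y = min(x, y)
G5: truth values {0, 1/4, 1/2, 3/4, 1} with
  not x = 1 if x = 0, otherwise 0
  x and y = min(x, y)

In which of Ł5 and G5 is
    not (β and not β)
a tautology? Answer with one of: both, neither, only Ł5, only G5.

In Ł5: at β = 1/4 the value is 3/4 — not a tautology.
In G5: every assignment gives 1 — tautology.

only G5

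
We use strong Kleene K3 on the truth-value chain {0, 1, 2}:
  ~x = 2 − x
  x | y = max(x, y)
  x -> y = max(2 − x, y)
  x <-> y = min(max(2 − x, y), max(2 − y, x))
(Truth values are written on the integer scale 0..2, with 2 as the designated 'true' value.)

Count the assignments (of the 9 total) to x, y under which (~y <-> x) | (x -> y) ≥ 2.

x = 0, y = 0 ↦ 2  ≥
x = 0, y = 1 ↦ 2  ≥
x = 0, y = 2 ↦ 2  ≥
x = 1, y = 0 ↦ 1  <
x = 1, y = 1 ↦ 1  <
x = 1, y = 2 ↦ 2  ≥
x = 2, y = 0 ↦ 2  ≥
x = 2, y = 1 ↦ 1  <
x = 2, y = 2 ↦ 2  ≥
So 6 of the 9 assignments meet the threshold.

6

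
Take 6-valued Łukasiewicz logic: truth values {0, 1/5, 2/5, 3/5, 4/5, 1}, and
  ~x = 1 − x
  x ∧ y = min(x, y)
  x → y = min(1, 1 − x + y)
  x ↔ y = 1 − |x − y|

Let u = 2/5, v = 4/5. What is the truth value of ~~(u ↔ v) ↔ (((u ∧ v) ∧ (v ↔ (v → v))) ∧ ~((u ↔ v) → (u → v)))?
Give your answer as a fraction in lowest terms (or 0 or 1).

2/5

u ↔ v = 2/5 ↔ 4/5 = 3/5
~(u ↔ v) = ~3/5 = 2/5
~~(u ↔ v) = ~2/5 = 3/5
u ∧ v = 2/5 ∧ 4/5 = 2/5
v → v = 4/5 → 4/5 = 1
v ↔ (v → v) = 4/5 ↔ 1 = 4/5
(u ∧ v) ∧ (v ↔ (v → v)) = 2/5 ∧ 4/5 = 2/5
u ↔ v = 2/5 ↔ 4/5 = 3/5
u → v = 2/5 → 4/5 = 1
(u ↔ v) → (u → v) = 3/5 → 1 = 1
~((u ↔ v) → (u → v)) = ~1 = 0
((u ∧ v) ∧ (v ↔ (v → v))) ∧ ~((u ↔ v) → (u → v)) = 2/5 ∧ 0 = 0
~~(u ↔ v) ↔ (((u ∧ v) ∧ (v ↔ (v → v))) ∧ ~((u ↔ v) → (u → v))) = 3/5 ↔ 0 = 2/5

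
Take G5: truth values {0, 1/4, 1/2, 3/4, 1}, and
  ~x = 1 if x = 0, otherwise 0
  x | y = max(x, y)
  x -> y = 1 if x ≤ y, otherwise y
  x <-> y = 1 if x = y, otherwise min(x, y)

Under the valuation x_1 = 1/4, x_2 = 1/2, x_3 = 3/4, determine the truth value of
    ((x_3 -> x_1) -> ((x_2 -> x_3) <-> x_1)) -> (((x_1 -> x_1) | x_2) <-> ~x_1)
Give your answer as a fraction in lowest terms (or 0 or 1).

x_3 -> x_1 = 3/4 -> 1/4 = 1/4
x_2 -> x_3 = 1/2 -> 3/4 = 1
(x_2 -> x_3) <-> x_1 = 1 <-> 1/4 = 1/4
(x_3 -> x_1) -> ((x_2 -> x_3) <-> x_1) = 1/4 -> 1/4 = 1
x_1 -> x_1 = 1/4 -> 1/4 = 1
(x_1 -> x_1) | x_2 = 1 | 1/2 = 1
~x_1 = ~1/4 = 0
((x_1 -> x_1) | x_2) <-> ~x_1 = 1 <-> 0 = 0
((x_3 -> x_1) -> ((x_2 -> x_3) <-> x_1)) -> (((x_1 -> x_1) | x_2) <-> ~x_1) = 1 -> 0 = 0

0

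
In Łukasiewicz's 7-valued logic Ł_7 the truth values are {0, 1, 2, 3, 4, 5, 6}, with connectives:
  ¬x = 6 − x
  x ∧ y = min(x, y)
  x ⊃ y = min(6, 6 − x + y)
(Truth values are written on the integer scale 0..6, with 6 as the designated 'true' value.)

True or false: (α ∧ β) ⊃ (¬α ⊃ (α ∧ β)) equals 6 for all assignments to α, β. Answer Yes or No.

At α = 1, β = 2, for instance:
α ∧ β = 1 ∧ 2 = 1
¬α = ¬1 = 5
¬α ⊃ (α ∧ β) = 5 ⊃ 1 = 2
(α ∧ β) ⊃ (¬α ⊃ (α ∧ β)) = 1 ⊃ 2 = 6
and checking the remaining 48 assignments likewise gives ≥ 6 in every case.

Yes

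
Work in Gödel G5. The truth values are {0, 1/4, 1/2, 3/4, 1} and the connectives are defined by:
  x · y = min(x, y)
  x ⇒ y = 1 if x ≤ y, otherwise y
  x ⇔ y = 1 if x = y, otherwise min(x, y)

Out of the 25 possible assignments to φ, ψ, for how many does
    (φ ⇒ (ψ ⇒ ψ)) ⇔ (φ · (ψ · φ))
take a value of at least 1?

1

value 1: 1 assignment (counts)
value 3/4: 3 assignments
value 1/2: 5 assignments
value 1/4: 7 assignments
value 0: 9 assignments
So 1 of the 25 assignments meets the threshold.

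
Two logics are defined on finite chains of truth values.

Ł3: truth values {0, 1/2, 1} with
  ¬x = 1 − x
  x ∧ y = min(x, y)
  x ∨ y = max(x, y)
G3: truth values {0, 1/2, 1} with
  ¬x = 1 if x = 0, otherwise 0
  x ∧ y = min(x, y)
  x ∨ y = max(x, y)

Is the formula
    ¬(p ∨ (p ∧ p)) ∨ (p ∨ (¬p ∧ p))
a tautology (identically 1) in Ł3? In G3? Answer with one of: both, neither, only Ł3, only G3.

In Ł3: at p = 1/2 the value is 1/2 — not a tautology.
In G3: at p = 1/2 the value is 1/2 — not a tautology.

neither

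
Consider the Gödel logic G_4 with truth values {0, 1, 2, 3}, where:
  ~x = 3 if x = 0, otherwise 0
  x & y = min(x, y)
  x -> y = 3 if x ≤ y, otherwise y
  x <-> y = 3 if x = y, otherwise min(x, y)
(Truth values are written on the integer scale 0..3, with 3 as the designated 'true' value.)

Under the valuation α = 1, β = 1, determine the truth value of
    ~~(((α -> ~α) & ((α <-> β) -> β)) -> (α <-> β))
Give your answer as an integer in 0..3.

~α = ~1 = 0
α -> ~α = 1 -> 0 = 0
α <-> β = 1 <-> 1 = 3
(α <-> β) -> β = 3 -> 1 = 1
(α -> ~α) & ((α <-> β) -> β) = 0 & 1 = 0
α <-> β = 1 <-> 1 = 3
((α -> ~α) & ((α <-> β) -> β)) -> (α <-> β) = 0 -> 3 = 3
~(((α -> ~α) & ((α <-> β) -> β)) -> (α <-> β)) = ~3 = 0
~~(((α -> ~α) & ((α <-> β) -> β)) -> (α <-> β)) = ~0 = 3

3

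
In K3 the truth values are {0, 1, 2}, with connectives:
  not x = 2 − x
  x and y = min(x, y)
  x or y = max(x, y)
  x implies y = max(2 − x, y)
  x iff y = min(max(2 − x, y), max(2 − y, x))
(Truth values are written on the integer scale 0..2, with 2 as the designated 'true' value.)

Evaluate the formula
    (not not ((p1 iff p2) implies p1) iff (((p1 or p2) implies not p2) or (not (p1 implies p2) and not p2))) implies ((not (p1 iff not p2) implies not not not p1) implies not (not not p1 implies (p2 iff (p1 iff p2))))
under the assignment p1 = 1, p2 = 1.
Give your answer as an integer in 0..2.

1

p1 iff p2 = 1 iff 1 = 1
(p1 iff p2) implies p1 = 1 implies 1 = 1
not ((p1 iff p2) implies p1) = not 1 = 1
not not ((p1 iff p2) implies p1) = not 1 = 1
p1 or p2 = 1 or 1 = 1
not p2 = not 1 = 1
(p1 or p2) implies not p2 = 1 implies 1 = 1
p1 implies p2 = 1 implies 1 = 1
not (p1 implies p2) = not 1 = 1
not p2 = not 1 = 1
not (p1 implies p2) and not p2 = 1 and 1 = 1
((p1 or p2) implies not p2) or (not (p1 implies p2) and not p2) = 1 or 1 = 1
not not ((p1 iff p2) implies p1) iff (((p1 or p2) implies not p2) or (not (p1 implies p2) and not p2)) = 1 iff 1 = 1
not p2 = not 1 = 1
p1 iff not p2 = 1 iff 1 = 1
not (p1 iff not p2) = not 1 = 1
not p1 = not 1 = 1
not not p1 = not 1 = 1
not not not p1 = not 1 = 1
not (p1 iff not p2) implies not not not p1 = 1 implies 1 = 1
not p1 = not 1 = 1
not not p1 = not 1 = 1
p1 iff p2 = 1 iff 1 = 1
p2 iff (p1 iff p2) = 1 iff 1 = 1
not not p1 implies (p2 iff (p1 iff p2)) = 1 implies 1 = 1
not (not not p1 implies (p2 iff (p1 iff p2))) = not 1 = 1
(not (p1 iff not p2) implies not not not p1) implies not (not not p1 implies (p2 iff (p1 iff p2))) = 1 implies 1 = 1
(not not ((p1 iff p2) implies p1) iff (((p1 or p2) implies not p2) or (not (p1 implies p2) and not p2))) implies ((not (p1 iff not p2) implies not not not p1) implies not (not not p1 implies (p2 iff (p1 iff p2)))) = 1 implies 1 = 1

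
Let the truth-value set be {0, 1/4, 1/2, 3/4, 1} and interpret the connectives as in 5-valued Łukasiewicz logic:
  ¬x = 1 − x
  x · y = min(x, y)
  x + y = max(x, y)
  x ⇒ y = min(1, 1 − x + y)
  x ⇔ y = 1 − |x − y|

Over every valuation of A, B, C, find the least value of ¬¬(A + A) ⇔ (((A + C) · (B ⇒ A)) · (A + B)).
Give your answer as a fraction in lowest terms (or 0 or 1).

Take A = 0, B = 1/2, C = 1/2:
A + A = 0 + 0 = 0
¬(A + A) = ¬0 = 1
¬¬(A + A) = ¬1 = 0
A + C = 0 + 1/2 = 1/2
B ⇒ A = 1/2 ⇒ 0 = 1/2
(A + C) · (B ⇒ A) = 1/2 · 1/2 = 1/2
A + B = 0 + 1/2 = 1/2
((A + C) · (B ⇒ A)) · (A + B) = 1/2 · 1/2 = 1/2
¬¬(A + A) ⇔ (((A + C) · (B ⇒ A)) · (A + B)) = 0 ⇔ 1/2 = 1/2
No assignment yields a value below 1/2, so this is the minimum.

1/2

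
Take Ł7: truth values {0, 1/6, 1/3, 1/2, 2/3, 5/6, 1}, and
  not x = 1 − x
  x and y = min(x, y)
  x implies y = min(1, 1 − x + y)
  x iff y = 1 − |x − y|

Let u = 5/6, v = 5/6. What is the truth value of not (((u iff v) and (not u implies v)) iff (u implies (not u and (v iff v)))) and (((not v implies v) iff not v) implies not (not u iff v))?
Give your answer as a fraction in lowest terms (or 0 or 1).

2/3

u iff v = 5/6 iff 5/6 = 1
not u = not 5/6 = 1/6
not u implies v = 1/6 implies 5/6 = 1
(u iff v) and (not u implies v) = 1 and 1 = 1
not u = not 5/6 = 1/6
v iff v = 5/6 iff 5/6 = 1
not u and (v iff v) = 1/6 and 1 = 1/6
u implies (not u and (v iff v)) = 5/6 implies 1/6 = 1/3
((u iff v) and (not u implies v)) iff (u implies (not u and (v iff v))) = 1 iff 1/3 = 1/3
not (((u iff v) and (not u implies v)) iff (u implies (not u and (v iff v)))) = not 1/3 = 2/3
not v = not 5/6 = 1/6
not v implies v = 1/6 implies 5/6 = 1
not v = not 5/6 = 1/6
(not v implies v) iff not v = 1 iff 1/6 = 1/6
not u = not 5/6 = 1/6
not u iff v = 1/6 iff 5/6 = 1/3
not (not u iff v) = not 1/3 = 2/3
((not v implies v) iff not v) implies not (not u iff v) = 1/6 implies 2/3 = 1
not (((u iff v) and (not u implies v)) iff (u implies (not u and (v iff v)))) and (((not v implies v) iff not v) implies not (not u iff v)) = 2/3 and 1 = 2/3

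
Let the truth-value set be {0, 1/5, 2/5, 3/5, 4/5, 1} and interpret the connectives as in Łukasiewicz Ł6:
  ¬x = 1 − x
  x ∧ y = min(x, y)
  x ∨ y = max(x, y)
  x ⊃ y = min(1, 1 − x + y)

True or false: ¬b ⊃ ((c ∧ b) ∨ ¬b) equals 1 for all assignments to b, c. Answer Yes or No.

Yes

At b = 3/5, c = 0, for instance:
¬b = ¬3/5 = 2/5
c ∧ b = 0 ∧ 3/5 = 0
(c ∧ b) ∨ ¬b = 0 ∨ 2/5 = 2/5
¬b ⊃ ((c ∧ b) ∨ ¬b) = 2/5 ⊃ 2/5 = 1
and checking the remaining 35 assignments likewise gives ≥ 1 in every case.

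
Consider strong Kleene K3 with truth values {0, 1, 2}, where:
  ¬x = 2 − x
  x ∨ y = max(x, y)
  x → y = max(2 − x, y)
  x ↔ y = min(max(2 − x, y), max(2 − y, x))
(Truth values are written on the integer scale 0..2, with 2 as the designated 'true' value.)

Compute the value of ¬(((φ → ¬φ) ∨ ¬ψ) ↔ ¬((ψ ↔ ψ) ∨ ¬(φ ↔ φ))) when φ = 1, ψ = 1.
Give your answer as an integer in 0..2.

1

¬φ = ¬1 = 1
φ → ¬φ = 1 → 1 = 1
¬ψ = ¬1 = 1
(φ → ¬φ) ∨ ¬ψ = 1 ∨ 1 = 1
ψ ↔ ψ = 1 ↔ 1 = 1
φ ↔ φ = 1 ↔ 1 = 1
¬(φ ↔ φ) = ¬1 = 1
(ψ ↔ ψ) ∨ ¬(φ ↔ φ) = 1 ∨ 1 = 1
¬((ψ ↔ ψ) ∨ ¬(φ ↔ φ)) = ¬1 = 1
((φ → ¬φ) ∨ ¬ψ) ↔ ¬((ψ ↔ ψ) ∨ ¬(φ ↔ φ)) = 1 ↔ 1 = 1
¬(((φ → ¬φ) ∨ ¬ψ) ↔ ¬((ψ ↔ ψ) ∨ ¬(φ ↔ φ))) = ¬1 = 1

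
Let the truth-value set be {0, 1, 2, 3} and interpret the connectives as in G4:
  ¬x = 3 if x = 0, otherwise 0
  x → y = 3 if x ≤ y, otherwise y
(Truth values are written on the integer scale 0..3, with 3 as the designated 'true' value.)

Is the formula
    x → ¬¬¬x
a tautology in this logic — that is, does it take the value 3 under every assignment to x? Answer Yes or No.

No

Counterexample: take x = 1.
¬x = ¬1 = 0
¬¬x = ¬0 = 3
¬¬¬x = ¬3 = 0
x → ¬¬¬x = 1 → 0 = 0
This gives 0 ≠ 3.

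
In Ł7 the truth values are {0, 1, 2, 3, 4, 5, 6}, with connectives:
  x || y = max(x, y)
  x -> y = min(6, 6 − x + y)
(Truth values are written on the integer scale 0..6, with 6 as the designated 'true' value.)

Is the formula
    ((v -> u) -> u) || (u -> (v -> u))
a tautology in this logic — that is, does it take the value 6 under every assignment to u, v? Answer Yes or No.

Yes

At u = 0, v = 2, for instance:
v -> u = 2 -> 0 = 4
(v -> u) -> u = 4 -> 0 = 2
u -> (v -> u) = 0 -> 4 = 6
((v -> u) -> u) || (u -> (v -> u)) = 2 || 6 = 6
and checking the remaining 48 assignments likewise gives ≥ 6 in every case.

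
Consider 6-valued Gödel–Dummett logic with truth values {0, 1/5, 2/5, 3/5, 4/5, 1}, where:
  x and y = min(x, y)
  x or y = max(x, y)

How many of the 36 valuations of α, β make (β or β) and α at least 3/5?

value 1: 1 assignment (counts)
value 4/5: 3 assignments (counts)
value 3/5: 5 assignments (counts)
value 2/5: 7 assignments
value 1/5: 9 assignments
value 0: 11 assignments
So 9 of the 36 assignments meet the threshold.

9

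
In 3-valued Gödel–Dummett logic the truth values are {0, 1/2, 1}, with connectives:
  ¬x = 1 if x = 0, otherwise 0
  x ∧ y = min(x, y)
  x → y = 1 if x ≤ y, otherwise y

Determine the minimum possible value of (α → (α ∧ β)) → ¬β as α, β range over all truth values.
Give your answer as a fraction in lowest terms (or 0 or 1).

0

Take α = 0, β = 1/2:
α ∧ β = 0 ∧ 1/2 = 0
α → (α ∧ β) = 0 → 0 = 1
¬β = ¬1/2 = 0
(α → (α ∧ β)) → ¬β = 1 → 0 = 0
No assignment yields a value below 0, so this is the minimum.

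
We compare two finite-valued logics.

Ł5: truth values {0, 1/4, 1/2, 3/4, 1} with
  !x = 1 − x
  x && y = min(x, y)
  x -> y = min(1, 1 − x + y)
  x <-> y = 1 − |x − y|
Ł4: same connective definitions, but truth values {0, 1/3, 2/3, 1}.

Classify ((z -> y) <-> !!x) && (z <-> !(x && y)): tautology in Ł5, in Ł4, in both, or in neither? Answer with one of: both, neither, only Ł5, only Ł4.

In Ł5: at x = 0, y = 0, z = 0 the value is 0 — not a tautology.
In Ł4: at x = 0, y = 0, z = 0 the value is 0 — not a tautology.

neither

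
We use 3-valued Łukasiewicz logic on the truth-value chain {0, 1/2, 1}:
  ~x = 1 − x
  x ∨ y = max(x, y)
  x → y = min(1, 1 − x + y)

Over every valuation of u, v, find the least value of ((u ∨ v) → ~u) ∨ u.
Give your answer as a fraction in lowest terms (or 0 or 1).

1/2

Take u = 1/2, v = 1:
u ∨ v = 1/2 ∨ 1 = 1
~u = ~1/2 = 1/2
(u ∨ v) → ~u = 1 → 1/2 = 1/2
((u ∨ v) → ~u) ∨ u = 1/2 ∨ 1/2 = 1/2
No assignment yields a value below 1/2, so this is the minimum.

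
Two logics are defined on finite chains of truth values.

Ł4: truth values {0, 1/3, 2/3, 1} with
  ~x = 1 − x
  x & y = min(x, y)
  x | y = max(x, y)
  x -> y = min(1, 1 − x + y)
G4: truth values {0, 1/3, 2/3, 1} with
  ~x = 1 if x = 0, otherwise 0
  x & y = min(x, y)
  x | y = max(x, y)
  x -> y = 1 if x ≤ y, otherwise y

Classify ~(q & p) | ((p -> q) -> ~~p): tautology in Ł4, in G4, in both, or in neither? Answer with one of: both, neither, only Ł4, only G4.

In Ł4: at p = 1/3, q = 1/3 the value is 2/3 — not a tautology.
In G4: every assignment gives 1 — tautology.

only G4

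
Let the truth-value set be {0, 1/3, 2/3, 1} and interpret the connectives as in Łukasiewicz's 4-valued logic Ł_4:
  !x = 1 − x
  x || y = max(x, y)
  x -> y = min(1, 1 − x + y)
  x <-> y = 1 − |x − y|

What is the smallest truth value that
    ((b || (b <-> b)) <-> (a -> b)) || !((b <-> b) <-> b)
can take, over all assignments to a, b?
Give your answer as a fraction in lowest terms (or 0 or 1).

2/3

Take a = 2/3, b = 1/3:
b <-> b = 1/3 <-> 1/3 = 1
b || (b <-> b) = 1/3 || 1 = 1
a -> b = 2/3 -> 1/3 = 2/3
(b || (b <-> b)) <-> (a -> b) = 1 <-> 2/3 = 2/3
b <-> b = 1/3 <-> 1/3 = 1
(b <-> b) <-> b = 1 <-> 1/3 = 1/3
!((b <-> b) <-> b) = !1/3 = 2/3
((b || (b <-> b)) <-> (a -> b)) || !((b <-> b) <-> b) = 2/3 || 2/3 = 2/3
No assignment yields a value below 2/3, so this is the minimum.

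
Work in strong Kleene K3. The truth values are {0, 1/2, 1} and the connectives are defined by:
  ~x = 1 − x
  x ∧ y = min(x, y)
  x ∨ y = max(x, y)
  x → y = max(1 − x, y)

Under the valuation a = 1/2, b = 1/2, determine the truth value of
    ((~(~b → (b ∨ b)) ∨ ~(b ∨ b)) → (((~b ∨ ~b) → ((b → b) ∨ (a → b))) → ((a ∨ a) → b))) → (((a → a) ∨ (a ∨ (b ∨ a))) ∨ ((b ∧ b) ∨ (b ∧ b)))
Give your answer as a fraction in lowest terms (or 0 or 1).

~b = ~1/2 = 1/2
b ∨ b = 1/2 ∨ 1/2 = 1/2
~b → (b ∨ b) = 1/2 → 1/2 = 1/2
~(~b → (b ∨ b)) = ~1/2 = 1/2
b ∨ b = 1/2 ∨ 1/2 = 1/2
~(b ∨ b) = ~1/2 = 1/2
~(~b → (b ∨ b)) ∨ ~(b ∨ b) = 1/2 ∨ 1/2 = 1/2
~b = ~1/2 = 1/2
~b = ~1/2 = 1/2
~b ∨ ~b = 1/2 ∨ 1/2 = 1/2
b → b = 1/2 → 1/2 = 1/2
a → b = 1/2 → 1/2 = 1/2
(b → b) ∨ (a → b) = 1/2 ∨ 1/2 = 1/2
(~b ∨ ~b) → ((b → b) ∨ (a → b)) = 1/2 → 1/2 = 1/2
a ∨ a = 1/2 ∨ 1/2 = 1/2
(a ∨ a) → b = 1/2 → 1/2 = 1/2
((~b ∨ ~b) → ((b → b) ∨ (a → b))) → ((a ∨ a) → b) = 1/2 → 1/2 = 1/2
(~(~b → (b ∨ b)) ∨ ~(b ∨ b)) → (((~b ∨ ~b) → ((b → b) ∨ (a → b))) → ((a ∨ a) → b)) = 1/2 → 1/2 = 1/2
a → a = 1/2 → 1/2 = 1/2
b ∨ a = 1/2 ∨ 1/2 = 1/2
a ∨ (b ∨ a) = 1/2 ∨ 1/2 = 1/2
(a → a) ∨ (a ∨ (b ∨ a)) = 1/2 ∨ 1/2 = 1/2
b ∧ b = 1/2 ∧ 1/2 = 1/2
b ∧ b = 1/2 ∧ 1/2 = 1/2
(b ∧ b) ∨ (b ∧ b) = 1/2 ∨ 1/2 = 1/2
((a → a) ∨ (a ∨ (b ∨ a))) ∨ ((b ∧ b) ∨ (b ∧ b)) = 1/2 ∨ 1/2 = 1/2
((~(~b → (b ∨ b)) ∨ ~(b ∨ b)) → (((~b ∨ ~b) → ((b → b) ∨ (a → b))) → ((a ∨ a) → b))) → (((a → a) ∨ (a ∨ (b ∨ a))) ∨ ((b ∧ b) ∨ (b ∧ b))) = 1/2 → 1/2 = 1/2

1/2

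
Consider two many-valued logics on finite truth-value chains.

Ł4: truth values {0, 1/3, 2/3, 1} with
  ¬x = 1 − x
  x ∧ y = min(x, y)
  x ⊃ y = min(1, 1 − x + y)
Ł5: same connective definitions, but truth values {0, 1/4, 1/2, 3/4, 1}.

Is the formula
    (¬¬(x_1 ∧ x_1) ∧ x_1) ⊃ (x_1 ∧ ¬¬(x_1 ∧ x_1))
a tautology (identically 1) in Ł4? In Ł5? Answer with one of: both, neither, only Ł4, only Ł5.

both

In Ł4: every assignment gives 1 — tautology.
In Ł5: every assignment gives 1 — tautology.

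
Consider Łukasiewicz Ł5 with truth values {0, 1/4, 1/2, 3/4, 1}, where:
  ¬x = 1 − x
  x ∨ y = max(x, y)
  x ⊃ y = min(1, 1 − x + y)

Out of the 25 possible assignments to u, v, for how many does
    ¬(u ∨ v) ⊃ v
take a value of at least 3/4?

value 1: 18 assignments (counts)
value 3/4: 2 assignments (counts)
value 1/2: 3 assignments
value 1/4: 1 assignment
value 0: 1 assignment
So 20 of the 25 assignments meet the threshold.

20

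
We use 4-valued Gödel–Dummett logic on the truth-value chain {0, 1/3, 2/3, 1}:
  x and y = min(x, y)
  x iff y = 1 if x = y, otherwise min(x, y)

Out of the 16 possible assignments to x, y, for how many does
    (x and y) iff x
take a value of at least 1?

10

x = 0, y = 0 ↦ 1  ≥
x = 0, y = 1/3 ↦ 1  ≥
x = 0, y = 2/3 ↦ 1  ≥
x = 0, y = 1 ↦ 1  ≥
x = 1/3, y = 0 ↦ 0  <
x = 1/3, y = 1/3 ↦ 1  ≥
x = 1/3, y = 2/3 ↦ 1  ≥
x = 1/3, y = 1 ↦ 1  ≥
x = 2/3, y = 0 ↦ 0  <
x = 2/3, y = 1/3 ↦ 1/3  <
x = 2/3, y = 2/3 ↦ 1  ≥
x = 2/3, y = 1 ↦ 1  ≥
x = 1, y = 0 ↦ 0  <
x = 1, y = 1/3 ↦ 1/3  <
x = 1, y = 2/3 ↦ 2/3  <
x = 1, y = 1 ↦ 1  ≥
So 10 of the 16 assignments meet the threshold.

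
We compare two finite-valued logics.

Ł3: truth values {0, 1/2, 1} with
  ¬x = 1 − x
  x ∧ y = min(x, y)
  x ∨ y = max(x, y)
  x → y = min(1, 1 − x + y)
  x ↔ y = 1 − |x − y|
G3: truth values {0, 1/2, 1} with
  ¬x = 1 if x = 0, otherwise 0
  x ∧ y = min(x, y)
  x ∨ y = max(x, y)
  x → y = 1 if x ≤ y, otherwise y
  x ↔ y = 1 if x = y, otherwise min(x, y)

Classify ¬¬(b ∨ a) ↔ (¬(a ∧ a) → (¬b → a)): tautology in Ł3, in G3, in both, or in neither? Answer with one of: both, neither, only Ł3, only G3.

only G3

In Ł3: at a = 1/2, b = 0 the value is 1/2 — not a tautology.
In G3: every assignment gives 1 — tautology.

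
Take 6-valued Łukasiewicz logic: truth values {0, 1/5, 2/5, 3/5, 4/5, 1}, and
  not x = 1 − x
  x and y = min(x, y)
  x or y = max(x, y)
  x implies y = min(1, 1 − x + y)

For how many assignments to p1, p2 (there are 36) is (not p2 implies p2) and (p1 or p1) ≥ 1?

3

value 1: 3 assignments (counts)
value 4/5: 5 assignments
value 3/5: 4 assignments
value 2/5: 8 assignments
value 1/5: 5 assignments
value 0: 11 assignments
So 3 of the 36 assignments meet the threshold.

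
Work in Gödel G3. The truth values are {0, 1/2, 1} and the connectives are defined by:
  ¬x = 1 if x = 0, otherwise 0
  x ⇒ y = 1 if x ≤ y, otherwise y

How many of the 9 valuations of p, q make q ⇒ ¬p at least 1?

5

p = 0, q = 0 ↦ 1  ≥
p = 0, q = 1/2 ↦ 1  ≥
p = 0, q = 1 ↦ 1  ≥
p = 1/2, q = 0 ↦ 1  ≥
p = 1/2, q = 1/2 ↦ 0  <
p = 1/2, q = 1 ↦ 0  <
p = 1, q = 0 ↦ 1  ≥
p = 1, q = 1/2 ↦ 0  <
p = 1, q = 1 ↦ 0  <
So 5 of the 9 assignments meet the threshold.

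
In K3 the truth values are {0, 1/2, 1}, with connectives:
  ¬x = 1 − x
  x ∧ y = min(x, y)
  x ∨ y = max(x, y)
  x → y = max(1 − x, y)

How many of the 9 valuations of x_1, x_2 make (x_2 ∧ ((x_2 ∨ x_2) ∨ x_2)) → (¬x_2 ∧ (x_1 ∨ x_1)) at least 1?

x_1 = 0, x_2 = 0 ↦ 1  ≥
x_1 = 0, x_2 = 1/2 ↦ 1/2  <
x_1 = 0, x_2 = 1 ↦ 0  <
x_1 = 1/2, x_2 = 0 ↦ 1  ≥
x_1 = 1/2, x_2 = 1/2 ↦ 1/2  <
x_1 = 1/2, x_2 = 1 ↦ 0  <
x_1 = 1, x_2 = 0 ↦ 1  ≥
x_1 = 1, x_2 = 1/2 ↦ 1/2  <
x_1 = 1, x_2 = 1 ↦ 0  <
So 3 of the 9 assignments meet the threshold.

3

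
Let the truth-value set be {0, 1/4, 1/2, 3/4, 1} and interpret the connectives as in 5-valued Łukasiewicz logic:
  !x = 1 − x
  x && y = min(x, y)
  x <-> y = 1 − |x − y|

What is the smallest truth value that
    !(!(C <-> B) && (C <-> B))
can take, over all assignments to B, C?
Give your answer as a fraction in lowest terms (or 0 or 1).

1/2

Take B = 0, C = 1/2:
C <-> B = 1/2 <-> 0 = 1/2
!(C <-> B) = !1/2 = 1/2
C <-> B = 1/2 <-> 0 = 1/2
!(C <-> B) && (C <-> B) = 1/2 && 1/2 = 1/2
!(!(C <-> B) && (C <-> B)) = !1/2 = 1/2
No assignment yields a value below 1/2, so this is the minimum.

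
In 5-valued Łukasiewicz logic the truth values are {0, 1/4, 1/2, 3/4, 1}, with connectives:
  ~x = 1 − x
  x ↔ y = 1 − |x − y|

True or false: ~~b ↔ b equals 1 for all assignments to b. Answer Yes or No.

Yes

b = 0 ↦ 1
b = 1/4 ↦ 1
b = 1/2 ↦ 1
b = 3/4 ↦ 1
b = 1 ↦ 1
Every assignment gives a value ≥ 1.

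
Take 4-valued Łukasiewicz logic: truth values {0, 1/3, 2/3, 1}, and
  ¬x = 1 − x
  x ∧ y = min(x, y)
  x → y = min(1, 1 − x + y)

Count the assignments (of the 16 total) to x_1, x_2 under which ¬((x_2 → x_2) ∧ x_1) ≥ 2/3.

x_1 = 0, x_2 = 0 ↦ 1  ≥
x_1 = 0, x_2 = 1/3 ↦ 1  ≥
x_1 = 0, x_2 = 2/3 ↦ 1  ≥
x_1 = 0, x_2 = 1 ↦ 1  ≥
x_1 = 1/3, x_2 = 0 ↦ 2/3  ≥
x_1 = 1/3, x_2 = 1/3 ↦ 2/3  ≥
x_1 = 1/3, x_2 = 2/3 ↦ 2/3  ≥
x_1 = 1/3, x_2 = 1 ↦ 2/3  ≥
x_1 = 2/3, x_2 = 0 ↦ 1/3  <
x_1 = 2/3, x_2 = 1/3 ↦ 1/3  <
x_1 = 2/3, x_2 = 2/3 ↦ 1/3  <
x_1 = 2/3, x_2 = 1 ↦ 1/3  <
x_1 = 1, x_2 = 0 ↦ 0  <
x_1 = 1, x_2 = 1/3 ↦ 0  <
x_1 = 1, x_2 = 2/3 ↦ 0  <
x_1 = 1, x_2 = 1 ↦ 0  <
So 8 of the 16 assignments meet the threshold.

8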